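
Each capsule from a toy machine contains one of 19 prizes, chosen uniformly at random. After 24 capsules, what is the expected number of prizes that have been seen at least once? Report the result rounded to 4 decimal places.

For each prize, P(seen in 24 capsules) = 1 - (18/19)^24 = 0.72682.
By linearity of expectation, E[distinct seen] = 19·(1 - (18/19)^24) = 13.80952.

13.8095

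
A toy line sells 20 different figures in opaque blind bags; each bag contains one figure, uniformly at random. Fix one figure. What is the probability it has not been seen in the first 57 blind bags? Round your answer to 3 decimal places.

0.054

Each blind bag misses the fixed figure with probability (20-1)/20 = 19/20, independently.
P(still missing after 57) = (19/20)^57 = 0.0537.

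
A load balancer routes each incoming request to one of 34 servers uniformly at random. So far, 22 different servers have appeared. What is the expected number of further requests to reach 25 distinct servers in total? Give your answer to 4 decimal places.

9.3242

With k distinct servers already seen, the next new one takes an expected 34/(34-k) requests.
Sum over k = 22,...,24: E = 34/12 + 34/11 + 34/10 = 9.32424.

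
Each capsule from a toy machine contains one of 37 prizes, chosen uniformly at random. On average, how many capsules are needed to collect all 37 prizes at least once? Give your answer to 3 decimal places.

155.459

The wait to go from k to k+1 distinct prizes is geometric with mean 37/(37-k).
E[T] = 37/37 + 37/36 + 37/35 + ... + 37/2 + 37/1 = 37·H_{37}.
H_{37} = 4.2016, so E[T] = 155.4587.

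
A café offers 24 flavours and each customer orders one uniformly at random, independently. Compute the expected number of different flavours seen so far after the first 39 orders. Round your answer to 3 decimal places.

For each flavour, P(seen in 39 orders) = 1 - (23/24)^39 = 0.8098.
By linearity of expectation, E[distinct seen] = 24·(1 - (23/24)^39) = 19.4359.

19.436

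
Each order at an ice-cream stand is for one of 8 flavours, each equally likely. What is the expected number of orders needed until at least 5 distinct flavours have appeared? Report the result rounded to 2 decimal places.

With k distinct flavours already seen, the next new one arrives after an expected 8/(8-k) orders.
Sum over k = 0,...,4: E = 8/8 + 8/7 + 8/6 + 8/5 + 8/4 = 7.076.

7.08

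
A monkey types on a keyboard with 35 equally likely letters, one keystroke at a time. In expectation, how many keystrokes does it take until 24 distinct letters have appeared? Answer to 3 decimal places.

Going from k to k+1 distinct takes a geometric number of keystrokes with mean 35/(35-k).
Sum over k = 0,...,23: E = 35/35 + 35/34 + 35/33 + ... + 35/13 + 35/12 = 39.4416.

39.442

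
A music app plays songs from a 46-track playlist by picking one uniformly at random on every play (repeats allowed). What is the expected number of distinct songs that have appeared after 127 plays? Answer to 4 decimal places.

For each song, P(seen in 127 plays) = 1 - (45/46)^127 = 0.93866.
By linearity of expectation, E[distinct seen] = 46·(1 - (45/46)^127) = 43.17835.

43.1784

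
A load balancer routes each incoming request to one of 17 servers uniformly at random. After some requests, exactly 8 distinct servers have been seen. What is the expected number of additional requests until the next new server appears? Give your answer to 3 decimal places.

The number of requests until the next new server is geometric with success probability 9/17, so its mean is 17/9.
E = 17/9 = 1.8889.

1.889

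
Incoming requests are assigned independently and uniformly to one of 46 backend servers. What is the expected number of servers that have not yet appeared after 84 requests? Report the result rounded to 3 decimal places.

7.260

For each server, P(unseen after 84) = (45/46)^84 = 0.1578.
By linearity of expectation, E[unseen] = 46·(45/46)^84 = 7.2602.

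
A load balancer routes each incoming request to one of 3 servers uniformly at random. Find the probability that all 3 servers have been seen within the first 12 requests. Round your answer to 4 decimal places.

By inclusion–exclusion over which servers are missing,
P(all seen) = Σ_{j=0}^{3} (-1)^j C(3,j)((3-j)/3)^12
= 1.00000 - 0.02312 + 0.00001 - 0.00000
= 0.97688.

0.9769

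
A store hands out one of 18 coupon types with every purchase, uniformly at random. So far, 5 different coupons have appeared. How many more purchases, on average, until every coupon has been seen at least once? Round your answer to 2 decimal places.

57.24

With k distinct coupons already seen, the next new one takes an expected 18/(18-k) purchases.
Sum over k = 5,...,17: E = 18/13 + 18/12 + 18/11 + ... + 18/2 + 18/1 = 57.242.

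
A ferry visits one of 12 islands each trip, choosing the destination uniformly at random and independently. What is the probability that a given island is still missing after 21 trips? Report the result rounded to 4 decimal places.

0.1609

Each trip misses the fixed island with probability (12-1)/12 = 11/12, independently.
P(still missing after 21) = (11/12)^21 = 0.16086.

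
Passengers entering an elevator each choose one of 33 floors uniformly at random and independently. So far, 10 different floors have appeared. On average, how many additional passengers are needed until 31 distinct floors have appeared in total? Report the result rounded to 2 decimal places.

73.73

The wait to go from k to k+1 distinct floors is geometric with mean 33/(33-k).
Sum over k = 10,...,30: E = 33/23 + 33/22 + 33/21 + ... + 33/4 + 33/3 = 73.732.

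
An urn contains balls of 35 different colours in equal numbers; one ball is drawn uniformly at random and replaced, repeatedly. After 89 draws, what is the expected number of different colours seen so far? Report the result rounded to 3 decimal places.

For each colour, P(seen in 89 draws) = 1 - (34/35)^89 = 0.9242.
By linearity of expectation, E[distinct seen] = 35·(1 - (34/35)^89) = 32.3476.

32.348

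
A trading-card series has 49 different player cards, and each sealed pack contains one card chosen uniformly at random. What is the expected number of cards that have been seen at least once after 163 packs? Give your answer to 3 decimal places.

47.300

For each card, P(seen in 163 packs) = 1 - (48/49)^163 = 0.9653.
By linearity of expectation, E[distinct seen] = 49·(1 - (48/49)^163) = 47.2996.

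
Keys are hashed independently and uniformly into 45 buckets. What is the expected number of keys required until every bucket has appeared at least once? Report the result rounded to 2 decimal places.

After k distinct buckets have appeared, the next key gives a new one with probability (45-k)/45, so the expected wait for the (k+1)-th is 45/(45-k).
E[T] = 45/45 + 45/44 + 45/43 + ... + 45/2 + 45/1 = 45·H_{45}.
H_{45} = 4.395, so E[T] = 197.773.

197.77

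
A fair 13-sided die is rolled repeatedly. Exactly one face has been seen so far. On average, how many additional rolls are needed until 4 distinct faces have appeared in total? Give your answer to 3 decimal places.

From k distinct to k+1 distinct takes on average 13/(13-k) rolls.
Sum over k = 1,...,3: E = 13/12 + 13/11 + 13/10 = 3.5652.

3.565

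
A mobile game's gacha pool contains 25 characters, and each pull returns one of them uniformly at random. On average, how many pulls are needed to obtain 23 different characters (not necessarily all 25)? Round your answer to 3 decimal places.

57.899

Going from k to k+1 distinct takes a geometric number of pulls with mean 25/(25-k).
Sum over k = 0,...,22: E = 25/25 + 25/24 + 25/23 + ... + 25/4 + 25/3 = 57.8990.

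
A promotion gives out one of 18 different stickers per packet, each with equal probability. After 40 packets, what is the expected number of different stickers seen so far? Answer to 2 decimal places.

16.17

For each sticker, P(seen in 40 packets) = 1 - (17/18)^40 = 0.898.
By linearity of expectation, E[distinct seen] = 18·(1 - (17/18)^40) = 16.171.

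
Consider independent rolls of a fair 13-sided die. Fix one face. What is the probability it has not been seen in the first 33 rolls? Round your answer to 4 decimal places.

0.0713

Each roll misses the fixed face with probability (13-1)/13 = 12/13, independently.
P(still missing after 33) = (12/13)^33 = 0.07126.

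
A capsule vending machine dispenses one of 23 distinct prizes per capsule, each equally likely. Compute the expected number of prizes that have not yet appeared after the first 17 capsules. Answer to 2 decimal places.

10.80

For each prize, P(unseen after 17) = (22/23)^17 = 0.470.
By linearity of expectation, E[unseen] = 23·(22/23)^17 = 10.803.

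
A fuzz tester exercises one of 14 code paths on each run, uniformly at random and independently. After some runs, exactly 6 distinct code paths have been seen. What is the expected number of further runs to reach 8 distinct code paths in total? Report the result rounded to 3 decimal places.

3.750

With k distinct code paths already seen, the next new one takes an expected 14/(14-k) runs.
Sum over k = 6,...,7: E = 14/8 + 14/7 = 3.7500.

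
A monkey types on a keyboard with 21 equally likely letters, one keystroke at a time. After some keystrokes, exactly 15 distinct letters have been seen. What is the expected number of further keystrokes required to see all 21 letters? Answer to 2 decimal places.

51.45

The wait to go from k to k+1 distinct letters is geometric with mean 21/(21-k).
Sum over k = 15,...,20: E = 21/6 + 21/5 + 21/4 + 21/3 + 21/2 + 21/1 = 51.450.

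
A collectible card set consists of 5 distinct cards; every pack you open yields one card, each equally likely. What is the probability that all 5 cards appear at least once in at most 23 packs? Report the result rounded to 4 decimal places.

Let A_i be the event that card i is missing after 23 packs. By inclusion–exclusion on the A_i,
P(all seen) = Σ_{j=0}^{5} (-1)^j C(5,j)((5-j)/5)^23
= 1.00000 - 0.02951 + 0.00008 - 0.00000 + 0.00000 - 0.00000
= 0.97056.

0.9706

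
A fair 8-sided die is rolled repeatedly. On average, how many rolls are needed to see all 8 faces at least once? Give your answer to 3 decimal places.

21.743

The wait to go from k to k+1 distinct faces is geometric with mean 8/(8-k).
E[T] = 8/8 + 8/7 + 8/6 + ... + 8/2 + 8/1 = 8·H_{8}.
H_{8} = 2.7179, so E[T] = 21.7429.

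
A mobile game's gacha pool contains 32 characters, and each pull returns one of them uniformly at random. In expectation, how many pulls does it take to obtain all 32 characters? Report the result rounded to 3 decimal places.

Split into phases: going from k distinct to k+1 distinct takes on average 32/(32-k) pulls.
E[T] = 32/32 + 32/31 + 32/30 + ... + 32/2 + 32/1 = 32·H_{32}.
H_{32} = 4.0585, so E[T] = 129.8718.

129.872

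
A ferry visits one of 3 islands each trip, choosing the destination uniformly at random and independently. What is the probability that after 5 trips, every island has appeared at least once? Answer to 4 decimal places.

By inclusion–exclusion over which islands are missing,
P(all seen) = Σ_{j=0}^{3} (-1)^j C(3,j)((3-j)/3)^5
= 1.00000 - 0.39506 + 0.01235 - 0.00000
= 0.61728.

0.6173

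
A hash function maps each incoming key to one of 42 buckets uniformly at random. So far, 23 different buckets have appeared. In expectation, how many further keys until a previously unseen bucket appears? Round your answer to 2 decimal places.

The number of keys until the next new bucket is geometric with success probability 19/42, so its mean is 42/19.
E = 42/19 = 2.211.

2.21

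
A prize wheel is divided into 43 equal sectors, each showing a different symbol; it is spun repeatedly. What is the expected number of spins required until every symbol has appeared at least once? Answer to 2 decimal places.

The wait to go from k to k+1 distinct symbols is geometric with mean 43/(43-k).
E[T] = 43/43 + 43/42 + 43/41 + ... + 43/2 + 43/1 = 43·H_{43}.
H_{43} = 4.350, so E[T] = 187.050.

187.05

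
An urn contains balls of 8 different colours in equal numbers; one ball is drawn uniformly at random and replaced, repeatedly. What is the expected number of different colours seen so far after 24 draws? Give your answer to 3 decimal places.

7.675

For each colour, P(seen in 24 draws) = 1 - (7/8)^24 = 0.9594.
By linearity of expectation, E[distinct seen] = 8·(1 - (7/8)^24) = 7.6754.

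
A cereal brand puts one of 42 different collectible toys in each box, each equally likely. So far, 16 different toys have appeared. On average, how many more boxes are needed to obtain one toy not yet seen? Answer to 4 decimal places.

1.6154

Each box yields a new toy with probability (42-16)/42 = 26/42, so the wait is geometric with mean 42/26.
E = 42/26 = 1.61538.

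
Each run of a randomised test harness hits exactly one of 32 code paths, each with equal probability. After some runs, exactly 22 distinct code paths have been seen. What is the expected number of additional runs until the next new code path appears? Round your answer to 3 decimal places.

The number of runs until the next new code path is geometric with success probability 10/32, so its mean is 32/10.
E = 32/10 = 3.2000.

3.200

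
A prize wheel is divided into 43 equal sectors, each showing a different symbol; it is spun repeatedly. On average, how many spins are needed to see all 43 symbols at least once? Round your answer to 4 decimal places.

After k distinct symbols have appeared, the next spin gives a new one with probability (43-k)/43, so the expected wait for the (k+1)-th is 43/(43-k).
E[T] = 43/43 + 43/42 + 43/41 + ... + 43/2 + 43/1 = 43·H_{43}.
H_{43} = 4.35000, so E[T] = 187.04994.

187.0499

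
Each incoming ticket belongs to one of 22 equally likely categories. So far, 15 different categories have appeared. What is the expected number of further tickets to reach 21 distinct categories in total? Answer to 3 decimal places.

The wait to go from k to k+1 distinct categories is geometric with mean 22/(22-k).
Sum over k = 15,...,20: E = 22/7 + 22/6 + 22/5 + 22/4 + 22/3 + 22/2 = 35.0429.

35.043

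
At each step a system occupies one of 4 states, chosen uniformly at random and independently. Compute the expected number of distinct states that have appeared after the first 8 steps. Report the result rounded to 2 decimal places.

For each state, P(seen in 8 steps) = 1 - (3/4)^8 = 0.900.
By linearity of expectation, E[distinct seen] = 4·(1 - (3/4)^8) = 3.600.

3.60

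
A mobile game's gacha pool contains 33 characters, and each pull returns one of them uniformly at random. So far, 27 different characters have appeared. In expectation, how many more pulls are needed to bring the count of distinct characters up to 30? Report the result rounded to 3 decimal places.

From k distinct to k+1 distinct takes on average 33/(33-k) pulls.
Sum over k = 27,...,29: E = 33/6 + 33/5 + 33/4 = 20.3500.

20.350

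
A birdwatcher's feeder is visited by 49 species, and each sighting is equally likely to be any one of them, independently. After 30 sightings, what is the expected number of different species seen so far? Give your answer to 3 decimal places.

22.603

For each species, P(seen in 30 sightings) = 1 - (48/49)^30 = 0.4613.
By linearity of expectation, E[distinct seen] = 49·(1 - (48/49)^30) = 22.6032.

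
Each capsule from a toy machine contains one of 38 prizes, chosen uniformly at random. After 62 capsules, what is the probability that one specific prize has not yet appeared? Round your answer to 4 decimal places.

On each capsule the fixed prize fails to appear with probability 37/38.
P(still missing after 62) = (37/38)^62 = 0.19139.

0.1914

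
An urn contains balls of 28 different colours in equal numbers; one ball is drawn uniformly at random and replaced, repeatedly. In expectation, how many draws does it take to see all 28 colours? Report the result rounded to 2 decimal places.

109.96

Split into phases: going from k distinct to k+1 distinct takes on average 28/(28-k) draws.
E[T] = 28/28 + 28/27 + 28/26 + ... + 28/2 + 28/1 = 28·H_{28}.
H_{28} = 3.927, so E[T] = 109.961.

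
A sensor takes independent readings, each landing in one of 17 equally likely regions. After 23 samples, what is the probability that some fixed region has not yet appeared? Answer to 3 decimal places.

Each sample misses the fixed region with probability (17-1)/17 = 16/17, independently.
P(still missing after 23) = (16/17)^23 = 0.2480.

0.248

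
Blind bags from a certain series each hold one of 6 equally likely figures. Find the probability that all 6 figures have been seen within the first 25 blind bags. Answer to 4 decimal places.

By inclusion–exclusion over which figures are missing,
P(all seen) = Σ_{j=0}^{6} (-1)^j C(6,j)((6-j)/6)^25
= 1.00000 - 0.06290 + 0.00059 - 0.00000 + 0.00000 - 0.00000 + 0.00000
= 0.93770.

0.9377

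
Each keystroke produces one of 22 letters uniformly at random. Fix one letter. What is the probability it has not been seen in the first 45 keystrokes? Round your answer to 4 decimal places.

0.1233

Each keystroke misses the fixed letter with probability (22-1)/22 = 21/22, independently.
P(still missing after 45) = (21/22)^45 = 0.12327.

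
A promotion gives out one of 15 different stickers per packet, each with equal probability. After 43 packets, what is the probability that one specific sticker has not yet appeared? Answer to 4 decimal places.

On each packet the fixed sticker fails to appear with probability 14/15.
P(still missing after 43) = (14/15)^43 = 0.05147.

0.0515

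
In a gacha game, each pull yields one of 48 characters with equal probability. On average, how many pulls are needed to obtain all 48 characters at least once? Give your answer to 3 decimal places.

The wait to go from k to k+1 distinct characters is geometric with mean 48/(48-k).
E[T] = 48/48 + 48/47 + 48/46 + ... + 48/2 + 48/1 = 48·H_{48}.
H_{48} = 4.4588, so E[T] = 214.0223.

214.022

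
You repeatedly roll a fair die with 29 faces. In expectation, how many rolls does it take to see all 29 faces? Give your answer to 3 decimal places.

114.888

The wait to go from k to k+1 distinct faces is geometric with mean 29/(29-k).
E[T] = 29/29 + 29/28 + 29/27 + ... + 29/2 + 29/1 = 29·H_{29}.
H_{29} = 3.9617, so E[T] = 114.8880.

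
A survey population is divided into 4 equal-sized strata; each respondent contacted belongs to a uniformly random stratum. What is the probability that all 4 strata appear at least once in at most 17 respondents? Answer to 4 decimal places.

0.9700

By inclusion–exclusion over which strata are missing,
P(all seen) = Σ_{j=0}^{4} (-1)^j C(4,j)((4-j)/4)^17
= 1.00000 - 0.03007 + 0.00005 - 0.00000 + 0.00000
= 0.96998.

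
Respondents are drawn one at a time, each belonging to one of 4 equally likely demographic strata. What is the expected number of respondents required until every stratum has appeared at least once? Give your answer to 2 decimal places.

8.33

After k distinct strata have appeared, the next respondent gives a new one with probability (4-k)/4, so the expected wait for the (k+1)-th is 4/(4-k).
E[T] = 4/4 + 4/3 + 4/2 + 4/1 = 4·H_{4}.
H_{4} = 2.083, so E[T] = 8.333.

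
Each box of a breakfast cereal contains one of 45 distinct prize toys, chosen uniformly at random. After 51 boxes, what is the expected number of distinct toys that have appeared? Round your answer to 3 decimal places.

For each toy, P(seen in 51 boxes) = 1 - (44/45)^51 = 0.6821.
By linearity of expectation, E[distinct seen] = 45·(1 - (44/45)^51) = 30.6959.

30.696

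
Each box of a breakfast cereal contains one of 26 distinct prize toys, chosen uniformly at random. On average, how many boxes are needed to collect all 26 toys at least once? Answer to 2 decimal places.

The wait to go from k to k+1 distinct toys is geometric with mean 26/(26-k).
E[T] = 26/26 + 26/25 + 26/24 + ... + 26/2 + 26/1 = 26·H_{26}.
H_{26} = 3.854, so E[T] = 100.215.

100.21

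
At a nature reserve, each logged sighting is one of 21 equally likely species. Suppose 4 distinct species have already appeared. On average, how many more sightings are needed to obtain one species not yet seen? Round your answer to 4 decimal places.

1.2353

Each sighting yields a new species with probability (21-4)/21 = 17/21, so the wait is geometric with mean 21/17.
E = 21/17 = 1.23529.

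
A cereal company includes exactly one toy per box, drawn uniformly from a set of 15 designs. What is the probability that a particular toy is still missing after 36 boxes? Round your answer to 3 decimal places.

0.083

On each box the fixed toy fails to appear with probability 14/15.
P(still missing after 36) = (14/15)^36 = 0.0834.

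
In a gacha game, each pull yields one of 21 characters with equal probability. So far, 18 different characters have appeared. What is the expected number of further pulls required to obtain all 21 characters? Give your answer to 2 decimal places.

38.50

The wait to go from k to k+1 distinct characters is geometric with mean 21/(21-k).
Sum over k = 18,...,20: E = 21/3 + 21/2 + 21/1 = 38.500.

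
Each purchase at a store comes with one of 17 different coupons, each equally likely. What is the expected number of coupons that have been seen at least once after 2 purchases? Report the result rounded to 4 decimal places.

1.9412

For each coupon, P(seen in 2 purchases) = 1 - (16/17)^2 = 0.11419.
By linearity of expectation, E[distinct seen] = 17·(1 - (16/17)^2) = 1.94118.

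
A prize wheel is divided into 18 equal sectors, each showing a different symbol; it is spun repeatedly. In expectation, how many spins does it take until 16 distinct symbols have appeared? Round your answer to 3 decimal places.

35.912

Going from k to k+1 distinct takes a geometric number of spins with mean 18/(18-k).
Sum over k = 0,...,15: E = 18/18 + 18/17 + 18/16 + ... + 18/4 + 18/3 = 35.9119.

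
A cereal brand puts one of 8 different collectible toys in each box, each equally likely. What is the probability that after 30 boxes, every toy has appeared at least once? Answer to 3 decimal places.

Let A_i be the event that toy i is missing after 30 boxes. By inclusion–exclusion on the A_i,
P(all seen) = Σ_{j=0}^{8} (-1)^j C(8,j)((8-j)/8)^30
= 1.0000 - 0.1457 + 0.0050 - 0.0000 + 0.0000 - 0.0000 + 0.0000 - 0.0000 + 0.0000
= 0.8593.

0.859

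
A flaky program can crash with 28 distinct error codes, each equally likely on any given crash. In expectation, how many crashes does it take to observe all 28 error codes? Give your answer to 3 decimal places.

109.961

After k distinct error codes have appeared, the next crash gives a new one with probability (28-k)/28, so the expected wait for the (k+1)-th is 28/(28-k).
E[T] = 28/28 + 28/27 + 28/26 + ... + 28/2 + 28/1 = 28·H_{28}.
H_{28} = 3.9272, so E[T] = 109.9608.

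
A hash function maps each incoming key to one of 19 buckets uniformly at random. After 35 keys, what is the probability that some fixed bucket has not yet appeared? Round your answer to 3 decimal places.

Each key misses the fixed bucket with probability (19-1)/19 = 18/19, independently.
P(still missing after 35) = (18/19)^35 = 0.1507.

0.151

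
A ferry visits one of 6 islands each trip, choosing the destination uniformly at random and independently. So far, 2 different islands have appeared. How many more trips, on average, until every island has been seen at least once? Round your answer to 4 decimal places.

12.5000

From k distinct to k+1 distinct takes on average 6/(6-k) trips.
Sum over k = 2,...,5: E = 6/4 + 6/3 + 6/2 + 6/1 = 12.50000.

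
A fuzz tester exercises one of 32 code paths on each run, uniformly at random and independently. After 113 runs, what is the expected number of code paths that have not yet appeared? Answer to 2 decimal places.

For each code path, P(unseen after 113) = (31/32)^113 = 0.028.
By linearity of expectation, E[unseen] = 32·(31/32)^113 = 0.885.

0.89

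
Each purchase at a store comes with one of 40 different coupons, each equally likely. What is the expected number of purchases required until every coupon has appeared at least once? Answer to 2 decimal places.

After k distinct coupons have appeared, the next purchase gives a new one with probability (40-k)/40, so the expected wait for the (k+1)-th is 40/(40-k).
E[T] = 40/40 + 40/39 + 40/38 + ... + 40/2 + 40/1 = 40·H_{40}.
H_{40} = 4.279, so E[T] = 171.142.

171.14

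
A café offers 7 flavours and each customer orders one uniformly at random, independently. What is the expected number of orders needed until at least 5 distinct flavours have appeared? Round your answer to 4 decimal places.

With k distinct flavours already seen, the next new one arrives after an expected 7/(7-k) orders.
Sum over k = 0,...,4: E = 7/7 + 7/6 + 7/5 + 7/4 + 7/3 = 7.65000.

7.6500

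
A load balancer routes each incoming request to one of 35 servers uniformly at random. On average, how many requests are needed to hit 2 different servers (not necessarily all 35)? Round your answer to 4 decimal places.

2.0294

With k distinct servers already seen, the next new one arrives after an expected 35/(35-k) requests.
Sum over k = 0,...,1: E = 35/35 + 35/34 = 2.02941.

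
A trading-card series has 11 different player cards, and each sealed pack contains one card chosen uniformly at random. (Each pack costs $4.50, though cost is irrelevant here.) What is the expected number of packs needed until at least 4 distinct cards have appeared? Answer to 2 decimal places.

Going from k to k+1 distinct takes a geometric number of packs with mean 11/(11-k).
Sum over k = 0,...,3: E = 11/11 + 11/10 + 11/9 + 11/8 = 4.697.

4.70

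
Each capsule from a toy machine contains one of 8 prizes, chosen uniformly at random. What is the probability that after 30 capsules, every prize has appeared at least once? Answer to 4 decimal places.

Let A_i be the event that prize i is missing after 30 capsules. By inclusion–exclusion on the A_i,
P(all seen) = Σ_{j=0}^{8} (-1)^j C(8,j)((8-j)/8)^30
= 1.00000 - 0.14566 + 0.00500 - 0.00004 + 0.00000 - 0.00000 + 0.00000 - 0.00000 + 0.00000
= 0.85930.

0.8593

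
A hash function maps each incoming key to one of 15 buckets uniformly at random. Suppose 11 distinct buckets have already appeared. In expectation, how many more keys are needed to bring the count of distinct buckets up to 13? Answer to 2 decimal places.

8.75

From k distinct to k+1 distinct takes on average 15/(15-k) keys.
Sum over k = 11,...,12: E = 15/4 + 15/3 = 8.750.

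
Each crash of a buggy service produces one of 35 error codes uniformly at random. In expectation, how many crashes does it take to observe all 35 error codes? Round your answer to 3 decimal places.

145.137

The wait to go from k to k+1 distinct error codes is geometric with mean 35/(35-k).
E[T] = 35/35 + 35/34 + 35/33 + ... + 35/2 + 35/1 = 35·H_{35}.
H_{35} = 4.1468, so E[T] = 145.1373.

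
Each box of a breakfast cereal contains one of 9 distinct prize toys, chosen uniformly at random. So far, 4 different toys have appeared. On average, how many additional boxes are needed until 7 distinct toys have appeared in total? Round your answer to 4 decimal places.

7.0500

With k distinct toys already seen, the next new one takes an expected 9/(9-k) boxes.
Sum over k = 4,...,6: E = 9/5 + 9/4 + 9/3 = 7.05000.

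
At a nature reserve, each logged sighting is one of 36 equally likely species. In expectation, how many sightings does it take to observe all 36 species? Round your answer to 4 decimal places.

Split into phases: going from k distinct to k+1 distinct takes on average 36/(36-k) sightings.
E[T] = 36/36 + 36/35 + 36/34 + ... + 36/2 + 36/1 = 36·H_{36}.
H_{36} = 4.17456, so E[T] = 150.28413.

150.2841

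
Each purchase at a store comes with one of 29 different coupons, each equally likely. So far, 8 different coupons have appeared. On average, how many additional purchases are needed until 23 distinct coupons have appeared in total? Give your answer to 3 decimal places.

34.665

With k distinct coupons already seen, the next new one takes an expected 29/(29-k) purchases.
Sum over k = 8,...,22: E = 29/21 + 29/20 + 29/19 + ... + 29/8 + 29/7 = 34.6654.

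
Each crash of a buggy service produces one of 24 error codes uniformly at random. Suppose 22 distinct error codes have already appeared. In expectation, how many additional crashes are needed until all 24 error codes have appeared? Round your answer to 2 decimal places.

36.00

With k distinct error codes already seen, the next new one takes an expected 24/(24-k) crashes.
Sum over k = 22,...,23: E = 24/2 + 24/1 = 36.000.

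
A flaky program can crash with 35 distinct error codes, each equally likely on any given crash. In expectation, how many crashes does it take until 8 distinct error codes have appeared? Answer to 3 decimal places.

8.936

Going from k to k+1 distinct takes a geometric number of crashes with mean 35/(35-k).
Sum over k = 0,...,7: E = 35/35 + 35/34 + 35/33 + ... + 35/29 + 35/28 = 8.9364.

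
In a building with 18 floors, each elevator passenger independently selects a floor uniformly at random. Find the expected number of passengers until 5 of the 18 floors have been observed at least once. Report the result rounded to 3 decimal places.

5.670

Going from k to k+1 distinct takes a geometric number of passengers with mean 18/(18-k).
Sum over k = 0,...,4: E = 18/18 + 18/17 + 18/16 + 18/15 + 18/14 = 5.6695.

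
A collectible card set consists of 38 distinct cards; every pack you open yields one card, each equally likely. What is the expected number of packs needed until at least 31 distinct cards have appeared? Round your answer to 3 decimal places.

Going from k to k+1 distinct takes a geometric number of packs with mean 38/(38-k).
Sum over k = 0,...,30: E = 38/38 + 38/37 + 38/36 + ... + 38/9 + 38/8 = 62.1317.

62.132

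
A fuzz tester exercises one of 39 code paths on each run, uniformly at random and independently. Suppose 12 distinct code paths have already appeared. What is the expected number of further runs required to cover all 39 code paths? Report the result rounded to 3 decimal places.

The wait to go from k to k+1 distinct code paths is geometric with mean 39/(39-k).
Sum over k = 12,...,38: E = 39/27 + 39/26 + 39/25 + ... + 39/2 + 39/1 = 151.7668.

151.767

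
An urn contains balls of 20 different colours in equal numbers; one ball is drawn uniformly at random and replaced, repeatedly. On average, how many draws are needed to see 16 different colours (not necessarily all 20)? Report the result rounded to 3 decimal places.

Going from k to k+1 distinct takes a geometric number of draws with mean 20/(20-k).
Sum over k = 0,...,15: E = 20/20 + 20/19 + 20/18 + ... + 20/6 + 20/5 = 30.2881.

30.288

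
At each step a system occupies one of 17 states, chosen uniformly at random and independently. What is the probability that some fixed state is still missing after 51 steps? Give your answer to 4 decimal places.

0.0454

On each step the fixed state fails to appear with probability 16/17.
P(still missing after 51) = (16/17)^51 = 0.04542.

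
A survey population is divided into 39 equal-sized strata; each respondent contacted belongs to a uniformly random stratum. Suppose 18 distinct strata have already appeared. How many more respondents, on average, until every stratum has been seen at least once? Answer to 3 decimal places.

The wait to go from k to k+1 distinct strata is geometric with mean 39/(39-k).
Sum over k = 18,...,38: E = 39/21 + 39/20 + 39/19 + ... + 39/2 + 39/1 = 142.1690.

142.169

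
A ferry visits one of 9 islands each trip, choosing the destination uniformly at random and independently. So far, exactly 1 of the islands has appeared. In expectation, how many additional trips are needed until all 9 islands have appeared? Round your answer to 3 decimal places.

From k distinct to k+1 distinct takes on average 9/(9-k) trips.
Sum over k = 1,...,8: E = 9/8 + 9/7 + 9/6 + ... + 9/2 + 9/1 = 24.4607.

24.461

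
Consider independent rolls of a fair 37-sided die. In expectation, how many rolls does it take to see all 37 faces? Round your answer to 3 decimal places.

Split into phases: going from k distinct to k+1 distinct takes on average 37/(37-k) rolls.
E[T] = 37/37 + 37/36 + 37/35 + ... + 37/2 + 37/1 = 37·H_{37}.
H_{37} = 4.2016, so E[T] = 155.4587.

155.459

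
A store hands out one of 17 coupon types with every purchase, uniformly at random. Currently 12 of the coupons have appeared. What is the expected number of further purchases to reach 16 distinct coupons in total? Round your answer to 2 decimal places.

The wait to go from k to k+1 distinct coupons is geometric with mean 17/(17-k).
Sum over k = 12,...,15: E = 17/5 + 17/4 + 17/3 + 17/2 = 21.817.

21.82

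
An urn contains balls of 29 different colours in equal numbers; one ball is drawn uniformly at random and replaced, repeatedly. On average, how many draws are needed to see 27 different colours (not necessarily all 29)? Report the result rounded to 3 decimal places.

71.388

Going from k to k+1 distinct takes a geometric number of draws with mean 29/(29-k).
Sum over k = 0,...,26: E = 29/29 + 29/28 + 29/27 + ... + 29/4 + 29/3 = 71.3880.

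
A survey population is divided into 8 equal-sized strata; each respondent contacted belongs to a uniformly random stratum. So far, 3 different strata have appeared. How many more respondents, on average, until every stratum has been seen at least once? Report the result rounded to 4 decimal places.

From k distinct to k+1 distinct takes on average 8/(8-k) respondents.
Sum over k = 3,...,7: E = 8/5 + 8/4 + 8/3 + 8/2 + 8/1 = 18.26667.

18.2667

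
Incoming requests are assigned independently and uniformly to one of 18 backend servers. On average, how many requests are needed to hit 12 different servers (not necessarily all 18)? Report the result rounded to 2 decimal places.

With k distinct servers already seen, the next new one arrives after an expected 18/(18-k) requests.
Sum over k = 0,...,11: E = 18/18 + 18/17 + 18/16 + ... + 18/8 + 18/7 = 18.812.

18.81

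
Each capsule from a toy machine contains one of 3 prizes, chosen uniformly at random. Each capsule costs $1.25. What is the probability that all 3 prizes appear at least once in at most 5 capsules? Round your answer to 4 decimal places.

0.6173

By inclusion–exclusion over which prizes are missing,
P(all seen) = Σ_{j=0}^{3} (-1)^j C(3,j)((3-j)/3)^5
= 1.00000 - 0.39506 + 0.01235 - 0.00000
= 0.61728.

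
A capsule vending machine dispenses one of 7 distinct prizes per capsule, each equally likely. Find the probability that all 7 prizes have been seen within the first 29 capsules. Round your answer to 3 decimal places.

0.921

Let A_i be the event that prize i is missing after 29 capsules. By inclusion–exclusion on the A_i,
P(all seen) = Σ_{j=0}^{7} (-1)^j C(7,j)((7-j)/7)^29
= 1.0000 - 0.0801 + 0.0012 - 0.0000 + 0.0000 - 0.0000 + 0.0000 - 0.0000
= 0.9211.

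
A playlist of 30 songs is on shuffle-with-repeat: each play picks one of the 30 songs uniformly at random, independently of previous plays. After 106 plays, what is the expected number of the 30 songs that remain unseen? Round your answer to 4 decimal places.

For each song, P(unseen after 106) = (29/30)^106 = 0.02750.
By linearity of expectation, E[unseen] = 30·(29/30)^106 = 0.82500.

0.8250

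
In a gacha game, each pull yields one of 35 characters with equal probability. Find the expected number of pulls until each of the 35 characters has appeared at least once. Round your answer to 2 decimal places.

145.14

The wait to go from k to k+1 distinct characters is geometric with mean 35/(35-k).
E[T] = 35/35 + 35/34 + 35/33 + ... + 35/2 + 35/1 = 35·H_{35}.
H_{35} = 4.147, so E[T] = 145.137.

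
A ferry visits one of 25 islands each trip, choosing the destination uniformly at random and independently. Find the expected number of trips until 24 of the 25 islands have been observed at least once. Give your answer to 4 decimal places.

70.3990

With k distinct islands already seen, the next new one arrives after an expected 25/(25-k) trips.
Sum over k = 0,...,23: E = 25/25 + 25/24 + 25/23 + ... + 25/3 + 25/2 = 70.39895.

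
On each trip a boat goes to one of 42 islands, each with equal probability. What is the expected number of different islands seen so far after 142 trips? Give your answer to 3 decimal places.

40.629

For each island, P(seen in 142 trips) = 1 - (41/42)^142 = 0.9673.
By linearity of expectation, E[distinct seen] = 42·(1 - (41/42)^142) = 40.6286.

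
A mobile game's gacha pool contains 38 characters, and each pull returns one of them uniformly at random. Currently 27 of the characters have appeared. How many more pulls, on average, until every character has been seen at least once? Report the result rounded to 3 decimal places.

114.755

The wait to go from k to k+1 distinct characters is geometric with mean 38/(38-k).
Sum over k = 27,...,37: E = 38/11 + 38/10 + 38/9 + ... + 38/2 + 38/1 = 114.7553.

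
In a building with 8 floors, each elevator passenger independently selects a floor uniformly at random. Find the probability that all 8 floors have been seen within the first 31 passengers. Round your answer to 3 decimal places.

By inclusion–exclusion over which floors are missing,
P(all seen) = Σ_{j=0}^{8} (-1)^j C(8,j)((8-j)/8)^31
= 1.0000 - 0.1274 + 0.0038 - 0.0000 + 0.0000 - 0.0000 + 0.0000 - 0.0000 + 0.0000
= 0.8763.

0.876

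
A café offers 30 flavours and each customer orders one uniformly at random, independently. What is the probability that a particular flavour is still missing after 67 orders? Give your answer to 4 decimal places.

0.1032

Each order misses the fixed flavour with probability (30-1)/30 = 29/30, independently.
P(still missing after 67) = (29/30)^67 = 0.10317.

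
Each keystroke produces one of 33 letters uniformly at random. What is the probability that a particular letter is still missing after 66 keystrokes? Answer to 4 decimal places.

0.1312

Each keystroke misses the fixed letter with probability (33-1)/33 = 32/33, independently.
P(still missing after 66) = (32/33)^66 = 0.13121.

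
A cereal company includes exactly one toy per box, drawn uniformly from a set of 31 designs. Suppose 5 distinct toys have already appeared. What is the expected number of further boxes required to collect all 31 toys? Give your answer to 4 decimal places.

With k distinct toys already seen, the next new one takes an expected 31/(31-k) boxes.
Sum over k = 5,...,30: E = 31/26 + 31/25 + 31/24 + ... + 31/2 + 31/1 = 119.48701.

119.4870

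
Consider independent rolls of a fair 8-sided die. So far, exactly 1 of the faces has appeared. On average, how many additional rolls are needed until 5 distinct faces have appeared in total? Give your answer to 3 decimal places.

6.076

The wait to go from k to k+1 distinct faces is geometric with mean 8/(8-k).
Sum over k = 1,...,4: E = 8/7 + 8/6 + 8/5 + 8/4 = 6.0762.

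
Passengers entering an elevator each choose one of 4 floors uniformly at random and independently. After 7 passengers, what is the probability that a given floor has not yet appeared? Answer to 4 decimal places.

Each passenger misses the fixed floor with probability (4-1)/4 = 3/4, independently.
P(still missing after 7) = (3/4)^7 = 0.13348.

0.1335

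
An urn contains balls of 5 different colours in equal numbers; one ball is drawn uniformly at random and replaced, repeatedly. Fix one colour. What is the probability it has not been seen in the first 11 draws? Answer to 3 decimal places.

On each draw the fixed colour fails to appear with probability 4/5.
P(still missing after 11) = (4/5)^11 = 0.0859.

0.086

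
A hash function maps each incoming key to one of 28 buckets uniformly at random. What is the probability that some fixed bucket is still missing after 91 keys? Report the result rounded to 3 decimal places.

0.037

Each key misses the fixed bucket with probability (28-1)/28 = 27/28, independently.
P(still missing after 91) = (27/28)^91 = 0.0365.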